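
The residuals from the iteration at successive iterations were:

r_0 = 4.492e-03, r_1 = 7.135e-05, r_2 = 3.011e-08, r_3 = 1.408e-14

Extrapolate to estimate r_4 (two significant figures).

1.9e-26

First estimate the order: p ≈ ln(r_3/r_2) / ln(r_2/r_1) = ln(1.408e-14/3.011e-08)/ln(3.011e-08/7.135e-05) = ln(4.67619e-07)/ln(0.000422004) ≈ 1.8758.
Then r_4 ≈ r_3·(r_3/r_2)^p = 1.408e-14·(4.67619e-07)^1.8758 = 1.408e-14·1.33655e-12 ≈ 1.882e-26.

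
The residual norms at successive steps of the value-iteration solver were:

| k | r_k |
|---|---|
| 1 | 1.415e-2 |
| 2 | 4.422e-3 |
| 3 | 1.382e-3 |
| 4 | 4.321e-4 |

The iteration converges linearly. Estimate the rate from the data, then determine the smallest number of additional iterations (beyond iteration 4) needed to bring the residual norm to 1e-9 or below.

Rate ρ ≈ r_4/r_3 = 4.321e-4/1.382e-3 = 0.3127.
After j more steps, r_{4+j} ≈ 4.321e-4·ρ^j; need ρ^j ≤ 1e-9/4.321e-4 = 2.31428e-06.
j ≥ ln(2.31428e-06)/ln(0.3127) = -12.9764/-1.16251 = 11.162.
So 12 more iterations are needed.

12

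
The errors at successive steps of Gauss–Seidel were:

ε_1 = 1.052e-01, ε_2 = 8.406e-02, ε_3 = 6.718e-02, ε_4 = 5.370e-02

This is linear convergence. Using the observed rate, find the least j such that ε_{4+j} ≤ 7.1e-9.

71

Rate ρ ≈ ε_4/ε_3 = 5.370e-02/6.718e-02 = 0.7993.
After j more steps, ε_{4+j} ≈ 5.370e-02·ρ^j; need ρ^j ≤ 7.1e-9/5.370e-02 = 1.32216e-07.
j ≥ ln(1.32216e-07)/ln(0.7993) = -15.8388/-0.22402 = 70.703.
So 71 more iterations are needed.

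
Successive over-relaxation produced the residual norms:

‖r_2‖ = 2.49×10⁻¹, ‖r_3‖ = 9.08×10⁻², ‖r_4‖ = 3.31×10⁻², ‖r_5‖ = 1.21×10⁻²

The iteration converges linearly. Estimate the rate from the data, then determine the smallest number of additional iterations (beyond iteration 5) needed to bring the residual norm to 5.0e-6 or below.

Rate ρ ≈ ‖r_5‖/‖r_4‖ = 1.21×10⁻²/3.31×10⁻² = 0.3656.
After j more steps, ‖r_{5+j}‖ ≈ 1.21×10⁻²·ρ^j; need ρ^j ≤ 5.0e-6/1.21×10⁻² = 0.000413223.
j ≥ ln(0.000413223)/ln(0.3656) = -7.7915/-1.00622 = 7.743.
So 8 more iterations are needed.

8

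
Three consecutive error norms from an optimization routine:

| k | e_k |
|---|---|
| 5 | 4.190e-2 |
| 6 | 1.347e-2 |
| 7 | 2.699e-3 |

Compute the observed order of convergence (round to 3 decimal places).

1.417

p ≈ ln(e_7/e_6) / ln(e_6/e_5)
  = ln(2.699e-3/1.347e-2) / ln(1.347e-2/4.190e-2)
  = ln(0.200371) / ln(0.32148)
  = -1.607585 / -1.134820 ≈ 1.416599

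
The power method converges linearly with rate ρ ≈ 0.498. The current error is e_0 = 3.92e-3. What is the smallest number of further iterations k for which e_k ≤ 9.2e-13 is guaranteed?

After k steps, e_k ≈ 3.92e-3·0.498^k.
Need 0.498^k ≤ 9.2e-13/3.92e-3 = 2.34694e-10.
k ≥ ln(2.34694e-10)/ln(0.498) = -22.1727/-0.69716 = 31.804.
Smallest integer k = 32.

32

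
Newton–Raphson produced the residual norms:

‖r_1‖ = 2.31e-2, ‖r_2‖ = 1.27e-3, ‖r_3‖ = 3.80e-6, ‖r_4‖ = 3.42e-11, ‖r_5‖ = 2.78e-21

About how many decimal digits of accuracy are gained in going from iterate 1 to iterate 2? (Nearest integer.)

Digits gained ≈ log₁₀(‖r_1‖/‖r_2‖) = log₁₀(2.31e-2/1.27e-3) = log₁₀(18.189) ≈ 1.260.

1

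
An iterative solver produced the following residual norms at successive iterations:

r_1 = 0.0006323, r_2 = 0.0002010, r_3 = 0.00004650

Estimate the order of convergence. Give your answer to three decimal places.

p ≈ ln(r_3/r_2) / ln(r_2/r_1)
  = ln(0.00004650/0.0002010) / ln(0.0002010/0.0006323)
  = ln(0.231343) / ln(0.317887)
  = -1.463854 / -1.146059 ≈ 1.277294

1.277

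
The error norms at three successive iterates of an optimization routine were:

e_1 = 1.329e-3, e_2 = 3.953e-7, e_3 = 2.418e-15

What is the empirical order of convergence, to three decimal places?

p ≈ ln(e_3/e_2) / ln(e_2/e_1)
  = ln(2.418e-15/3.953e-7) / ln(3.953e-7/1.329e-3)
  = ln(6.11687e-09) / ln(0.000297442)
  = -18.912215 / -8.120291 ≈ 2.329007

2.329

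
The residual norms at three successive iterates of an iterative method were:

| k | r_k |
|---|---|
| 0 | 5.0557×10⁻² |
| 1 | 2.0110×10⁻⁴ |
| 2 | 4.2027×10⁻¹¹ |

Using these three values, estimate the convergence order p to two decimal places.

p ≈ ln(r_2/r_1) / ln(r_1/r_0)
  = ln(4.2027×10⁻¹¹/2.0110×10⁻⁴) / ln(2.0110×10⁻⁴/5.0557×10⁻²)
  = ln(2.08986e-07) / ln(0.00397769)
  = -15.38100 / -5.52705 ≈ 2.78286

2.78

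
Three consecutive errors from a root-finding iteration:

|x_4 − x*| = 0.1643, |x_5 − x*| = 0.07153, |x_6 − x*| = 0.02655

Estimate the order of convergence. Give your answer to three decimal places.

1.192

p ≈ ln(|x_6 − x*|/|x_5 − x*|) / ln(|x_5 − x*|/|x_4 − x*|)
  = ln(0.02655/0.07153) / ln(0.07153/0.1643)
  = ln(0.371173) / ln(0.435362)
  = -0.991087 / -0.831577 ≈ 1.191816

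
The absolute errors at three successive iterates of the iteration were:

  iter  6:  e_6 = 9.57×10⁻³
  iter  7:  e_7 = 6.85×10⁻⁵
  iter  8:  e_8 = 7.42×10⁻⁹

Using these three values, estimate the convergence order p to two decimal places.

p ≈ ln(e_8/e_7) / ln(e_7/e_6)
  = ln(7.42×10⁻⁹/6.85×10⁻⁵) / ln(6.85×10⁻⁵/9.57×10⁻³)
  = ln(0.000108321) / ln(0.00715778)
  = -9.13041 / -4.93956 ≈ 1.84843

1.85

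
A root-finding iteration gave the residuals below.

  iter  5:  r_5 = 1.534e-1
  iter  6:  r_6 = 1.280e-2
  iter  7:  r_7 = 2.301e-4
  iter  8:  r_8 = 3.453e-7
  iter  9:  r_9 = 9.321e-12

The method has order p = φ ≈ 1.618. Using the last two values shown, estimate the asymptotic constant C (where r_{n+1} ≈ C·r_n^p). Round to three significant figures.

C ≈ r_9 / r_8^1.618
  = 9.321e-12 / (3.453e-7)^1.618
  = 9.321e-12 / 3.50592e-11 ≈ 0.26586

0.266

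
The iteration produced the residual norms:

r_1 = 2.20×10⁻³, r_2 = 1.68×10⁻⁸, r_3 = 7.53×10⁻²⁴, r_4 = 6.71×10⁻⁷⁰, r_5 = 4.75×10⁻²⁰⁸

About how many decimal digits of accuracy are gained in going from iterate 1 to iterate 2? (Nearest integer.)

Digits gained ≈ log₁₀(r_1/r_2) = log₁₀(2.20×10⁻³/1.68×10⁻⁸) = log₁₀(130952) ≈ 5.117.

5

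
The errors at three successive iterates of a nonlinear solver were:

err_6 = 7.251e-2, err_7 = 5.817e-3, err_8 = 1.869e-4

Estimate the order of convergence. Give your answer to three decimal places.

p ≈ ln(err_8/err_7) / ln(err_7/err_6)
  = ln(1.869e-4/5.817e-3) / ln(5.817e-3/7.251e-2)
  = ln(0.03213) / ln(0.0802234)
  = -3.437965 / -2.522940 ≈ 1.362682

1.363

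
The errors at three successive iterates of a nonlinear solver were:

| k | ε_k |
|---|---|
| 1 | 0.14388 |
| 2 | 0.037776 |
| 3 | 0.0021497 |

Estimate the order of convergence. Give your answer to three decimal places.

2.143

p ≈ ln(ε_3/ε_2) / ln(ε_2/ε_1)
  = ln(0.0021497/0.037776) / ln(0.037776/0.14388)
  = ln(0.0569065) / ln(0.262552)
  = -2.866346 / -1.337306 ≈ 2.143373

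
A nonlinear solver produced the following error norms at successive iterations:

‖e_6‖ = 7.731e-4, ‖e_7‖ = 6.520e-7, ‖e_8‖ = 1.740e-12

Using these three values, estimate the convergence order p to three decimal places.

1.813

p ≈ ln(‖e_8‖/‖e_7‖) / ln(‖e_7‖/‖e_6‖)
  = ln(1.740e-12/6.520e-7) / ln(6.520e-7/7.731e-4)
  = ln(2.66871e-06) / ln(0.000843358)
  = -12.833915 / -7.078119 ≈ 1.813182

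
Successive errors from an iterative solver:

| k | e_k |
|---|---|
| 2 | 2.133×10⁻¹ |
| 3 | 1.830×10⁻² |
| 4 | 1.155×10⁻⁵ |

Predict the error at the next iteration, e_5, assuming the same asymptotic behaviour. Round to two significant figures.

2.9e-15

First estimate the order: p ≈ ln(e_4/e_3) / ln(e_3/e_2) = ln(1.155×10⁻⁵/1.830×10⁻²)/ln(1.830×10⁻²/2.133×10⁻¹) = ln(0.000631148)/ln(0.0857947) ≈ 3.0002.
Then e_5 ≈ e_4·(e_4/e_3)^p = 1.155×10⁻⁵·(0.000631148)^3.0002 = 1.155×10⁻⁵·2.51046e-10 ≈ 2.9e-15.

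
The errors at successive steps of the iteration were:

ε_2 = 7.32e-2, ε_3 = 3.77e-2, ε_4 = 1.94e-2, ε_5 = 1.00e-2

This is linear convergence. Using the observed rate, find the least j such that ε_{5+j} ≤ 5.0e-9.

22

Rate ρ ≈ ε_5/ε_4 = 1.00e-2/1.94e-2 = 0.5155.
After j more steps, ε_{5+j} ≈ 1.00e-2·ρ^j; need ρ^j ≤ 5.0e-9/1.00e-2 = 5e-07.
j ≥ ln(5e-07)/ln(0.5155) = -14.5087/-0.66262 = 21.896.
So 22 more iterations are needed.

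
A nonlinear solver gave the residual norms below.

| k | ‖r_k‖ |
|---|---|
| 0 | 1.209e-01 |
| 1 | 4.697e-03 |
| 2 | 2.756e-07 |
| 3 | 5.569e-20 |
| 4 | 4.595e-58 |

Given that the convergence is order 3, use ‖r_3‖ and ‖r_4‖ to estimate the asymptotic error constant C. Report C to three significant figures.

2.66

C ≈ ‖r_4‖ / ‖r_3‖^3
  = 4.595e-58 / (5.569e-20)^3
  = 4.595e-58 / 1.72716e-58 ≈ 2.6604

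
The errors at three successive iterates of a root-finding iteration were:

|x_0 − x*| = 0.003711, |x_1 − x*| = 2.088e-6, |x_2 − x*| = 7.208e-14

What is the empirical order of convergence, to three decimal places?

2.296

p ≈ ln(|x_2 − x*|/|x_1 − x*|) / ln(|x_1 − x*|/|x_0 − x*|)
  = ln(7.208e-14/2.088e-6) / ln(2.088e-6/0.003711)
  = ln(3.45211e-08) / ln(0.000562652)
  = -17.181695 / -7.482849 ≈ 2.296143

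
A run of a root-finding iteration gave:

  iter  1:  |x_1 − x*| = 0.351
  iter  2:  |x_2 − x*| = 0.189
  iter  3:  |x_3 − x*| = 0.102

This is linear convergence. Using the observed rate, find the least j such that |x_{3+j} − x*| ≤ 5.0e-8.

24

Rate ρ ≈ |x_3 − x*|/|x_2 − x*| = 0.102/0.189 = 0.5397.
After j more steps, |x_{3+j} − x*| ≈ 0.102·ρ^j; need ρ^j ≤ 5.0e-8/0.102 = 4.90196e-07.
j ≥ ln(4.90196e-07)/ln(0.5397) = -14.5285/-0.61674 = 23.557.
So 24 more iterations are needed.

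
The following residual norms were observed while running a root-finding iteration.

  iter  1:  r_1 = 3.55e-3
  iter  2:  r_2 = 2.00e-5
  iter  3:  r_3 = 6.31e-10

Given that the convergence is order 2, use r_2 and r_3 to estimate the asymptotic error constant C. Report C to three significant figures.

1.58

C ≈ r_3 / r_2^2
  = 6.31e-10 / (2.00e-5)^2
  = 6.31e-10 / 4e-10 ≈ 1.5775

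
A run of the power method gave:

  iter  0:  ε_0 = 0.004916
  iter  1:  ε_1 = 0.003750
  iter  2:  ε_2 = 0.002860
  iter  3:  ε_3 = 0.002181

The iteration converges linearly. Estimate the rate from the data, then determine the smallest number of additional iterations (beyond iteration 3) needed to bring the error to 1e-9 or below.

Rate ρ ≈ ε_3/ε_2 = 0.002181/0.002860 = 0.7626.
After j more steps, ε_{3+j} ≈ 0.002181·ρ^j; need ρ^j ≤ 1e-9/0.002181 = 4.58505e-07.
j ≥ ln(4.58505e-07)/ln(0.7626) = -14.5953/-0.27102 = 53.853.
So 54 more iterations are needed.

54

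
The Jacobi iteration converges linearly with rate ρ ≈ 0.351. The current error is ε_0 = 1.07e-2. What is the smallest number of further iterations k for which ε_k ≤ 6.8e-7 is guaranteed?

10

After k steps, ε_k ≈ 1.07e-2·0.351^k.
Need 0.351^k ≤ 6.8e-7/1.07e-2 = 6.35514e-05.
k ≥ ln(6.35514e-05)/ln(0.351) = -9.6637/-1.04697 = 9.230.
Smallest integer k = 10.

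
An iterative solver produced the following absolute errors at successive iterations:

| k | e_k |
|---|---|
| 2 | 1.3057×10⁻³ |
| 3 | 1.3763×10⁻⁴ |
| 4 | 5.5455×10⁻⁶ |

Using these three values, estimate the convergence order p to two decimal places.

1.43

p ≈ ln(e_4/e_3) / ln(e_3/e_2)
  = ln(5.5455×10⁻⁶/1.3763×10⁻⁴) / ln(1.3763×10⁻⁴/1.3057×10⁻³)
  = ln(0.0402928) / ln(0.105407)
  = -3.21158 / -2.24993 ≈ 1.42741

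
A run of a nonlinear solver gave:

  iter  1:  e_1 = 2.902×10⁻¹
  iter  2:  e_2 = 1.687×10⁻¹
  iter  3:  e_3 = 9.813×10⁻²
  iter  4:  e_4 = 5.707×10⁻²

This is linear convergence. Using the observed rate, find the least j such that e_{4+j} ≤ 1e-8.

Rate ρ ≈ e_4/e_3 = 5.707×10⁻²/9.813×10⁻² = 0.5816.
After j more steps, e_{4+j} ≈ 5.707×10⁻²·ρ^j; need ρ^j ≤ 1e-8/5.707×10⁻² = 1.75223e-07.
j ≥ ln(1.75223e-07)/ln(0.5816) = -15.5572/-0.54197 = 28.705.
So 29 more iterations are needed.

29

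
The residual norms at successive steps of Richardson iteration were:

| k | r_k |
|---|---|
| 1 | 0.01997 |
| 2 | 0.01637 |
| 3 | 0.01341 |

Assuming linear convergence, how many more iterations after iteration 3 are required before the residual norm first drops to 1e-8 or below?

Rate ρ ≈ r_3/r_2 = 0.01341/0.01637 = 0.8192.
After j more steps, r_{3+j} ≈ 0.01341·ρ^j; need ρ^j ≤ 1e-8/0.01341 = 7.45712e-07.
j ≥ ln(7.45712e-07)/ln(0.8192) = -14.1089/-0.19943 = 70.746.
So 71 more iterations are needed.

71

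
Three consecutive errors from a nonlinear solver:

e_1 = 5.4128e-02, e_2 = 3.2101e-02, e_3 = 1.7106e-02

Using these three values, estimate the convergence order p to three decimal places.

p ≈ ln(e_3/e_2) / ln(e_2/e_1)
  = ln(1.7106e-02/3.2101e-02) / ln(3.2101e-02/5.4128e-02)
  = ln(0.532881) / ln(0.593057)
  = -0.629457 / -0.522465 ≈ 1.204783

1.205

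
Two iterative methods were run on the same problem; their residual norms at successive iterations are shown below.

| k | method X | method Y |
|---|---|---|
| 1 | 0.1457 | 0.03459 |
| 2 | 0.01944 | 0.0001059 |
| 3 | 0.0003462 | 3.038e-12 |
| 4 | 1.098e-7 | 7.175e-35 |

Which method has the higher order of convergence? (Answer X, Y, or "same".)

Y

Method X: p ≈ ln(1.098e-7/0.0003462)/ln(0.0003462/0.01944) ≈ 2.00.
Method Y: p ≈ ln(7.175e-35/3.038e-12)/ln(3.038e-12/0.0001059) ≈ 3.00.
Method Y has the higher order (≈3.0 vs ≈2.0).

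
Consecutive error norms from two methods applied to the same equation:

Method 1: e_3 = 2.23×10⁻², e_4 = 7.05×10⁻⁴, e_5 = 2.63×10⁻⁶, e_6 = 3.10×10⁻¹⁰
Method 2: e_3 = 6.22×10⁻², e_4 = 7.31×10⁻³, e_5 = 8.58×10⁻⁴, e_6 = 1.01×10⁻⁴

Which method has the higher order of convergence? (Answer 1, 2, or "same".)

1

Method 1: p ≈ ln(3.10×10⁻¹⁰/2.63×10⁻⁶)/ln(2.63×10⁻⁶/7.05×10⁻⁴) ≈ 1.62.
Method 2: p ≈ ln(1.01×10⁻⁴/8.58×10⁻⁴)/ln(8.58×10⁻⁴/7.31×10⁻³) ≈ 1.00.
Method 1 has the higher order (≈1.6 vs ≈1.0).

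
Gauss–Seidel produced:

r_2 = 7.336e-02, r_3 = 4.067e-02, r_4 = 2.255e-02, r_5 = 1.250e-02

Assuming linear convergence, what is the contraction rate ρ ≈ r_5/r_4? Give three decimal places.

0.554

ρ ≈ r_5/r_4 = 1.250e-02/2.255e-02 = 0.55432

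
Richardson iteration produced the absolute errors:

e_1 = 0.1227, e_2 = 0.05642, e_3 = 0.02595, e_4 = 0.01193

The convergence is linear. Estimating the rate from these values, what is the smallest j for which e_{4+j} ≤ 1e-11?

Rate ρ ≈ e_4/e_3 = 0.01193/0.02595 = 0.4597.
After j more steps, e_{4+j} ≈ 0.01193·ρ^j; need ρ^j ≤ 1e-11/0.01193 = 8.38223e-10.
j ≥ ln(8.38223e-10)/ln(0.4597) = -20.8997/-0.77718 = 26.892.
So 27 more iterations are needed.

27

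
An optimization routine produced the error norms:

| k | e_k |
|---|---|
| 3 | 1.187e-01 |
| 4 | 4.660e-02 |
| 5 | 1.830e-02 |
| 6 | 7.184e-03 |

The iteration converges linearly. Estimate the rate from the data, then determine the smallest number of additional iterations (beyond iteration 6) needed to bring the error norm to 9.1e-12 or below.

Rate ρ ≈ e_6/e_5 = 7.184e-03/1.830e-02 = 0.3926.
After j more steps, e_{6+j} ≈ 7.184e-03·ρ^j; need ρ^j ≤ 9.1e-12/7.184e-03 = 1.2667e-09.
j ≥ ln(1.2667e-09)/ln(0.3926) = -20.4869/-0.93496 = 21.912.
So 22 more iterations are needed.

22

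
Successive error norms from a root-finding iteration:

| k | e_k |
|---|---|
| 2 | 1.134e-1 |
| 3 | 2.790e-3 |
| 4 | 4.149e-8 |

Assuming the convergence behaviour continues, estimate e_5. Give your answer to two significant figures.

First estimate the order: p ≈ ln(e_4/e_3) / ln(e_3/e_2) = ln(4.149e-8/2.790e-3)/ln(2.790e-3/1.134e-1) = ln(1.4871e-05)/ln(0.0246032) ≈ 3.0004.
Then e_5 ≈ e_4·(e_4/e_3)^p = 4.149e-8·(1.4871e-05)^3.0004 = 4.149e-8·3.27408e-15 ≈ 1.358e-22.

1.4e-22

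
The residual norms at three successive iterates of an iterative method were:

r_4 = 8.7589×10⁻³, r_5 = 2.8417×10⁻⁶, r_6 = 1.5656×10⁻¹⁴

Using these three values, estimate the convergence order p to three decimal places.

p ≈ ln(r_6/r_5) / ln(r_5/r_4)
  = ln(1.5656×10⁻¹⁴/2.8417×10⁻⁶) / ln(2.8417×10⁻⁶/8.7589×10⁻³)
  = ln(5.50938e-09) / ln(0.000324436)
  = -19.016814 / -8.033422 ≈ 2.367212

2.367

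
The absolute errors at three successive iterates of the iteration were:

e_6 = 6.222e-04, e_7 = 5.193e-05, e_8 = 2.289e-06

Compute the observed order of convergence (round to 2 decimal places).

p ≈ ln(e_8/e_7) / ln(e_7/e_6)
  = ln(2.289e-06/5.193e-05) / ln(5.193e-05/6.222e-04)
  = ln(0.0440786) / ln(0.0834619)
  = -3.12178 / -2.48337 ≈ 1.25707

1.26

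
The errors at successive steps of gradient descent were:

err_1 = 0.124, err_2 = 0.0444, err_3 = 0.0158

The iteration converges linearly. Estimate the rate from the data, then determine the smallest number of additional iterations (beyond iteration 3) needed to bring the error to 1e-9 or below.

Rate ρ ≈ err_3/err_2 = 0.0158/0.0444 = 0.3559.
After j more steps, err_{3+j} ≈ 0.0158·ρ^j; need ρ^j ≤ 1e-9/0.0158 = 6.32911e-08.
j ≥ ln(6.32911e-08)/ln(0.3559) = -16.5755/-1.03311 = 16.044.
So 17 more iterations are needed.

17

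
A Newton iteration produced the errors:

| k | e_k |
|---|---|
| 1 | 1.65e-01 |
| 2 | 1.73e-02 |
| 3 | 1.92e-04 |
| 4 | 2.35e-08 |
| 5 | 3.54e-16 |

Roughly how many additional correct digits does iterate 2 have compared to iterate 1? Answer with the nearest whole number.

1

Digits gained ≈ log₁₀(e_1/e_2) = log₁₀(1.65e-01/1.73e-02) = log₁₀(9.53757) ≈ 0.979.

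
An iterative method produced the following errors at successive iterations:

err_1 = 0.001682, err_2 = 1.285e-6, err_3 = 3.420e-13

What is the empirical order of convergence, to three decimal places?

p ≈ ln(err_3/err_2) / ln(err_2/err_1)
  = ln(3.420e-13/1.285e-6) / ln(1.285e-6/0.001682)
  = ln(2.66148e-07) / ln(0.000763971)
  = -15.139213 / -7.176981 ≈ 2.109412

2.109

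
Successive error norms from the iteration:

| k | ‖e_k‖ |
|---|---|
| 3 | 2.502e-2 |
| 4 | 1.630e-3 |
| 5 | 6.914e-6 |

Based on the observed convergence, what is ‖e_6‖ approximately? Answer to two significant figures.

1.2e-10

First estimate the order: p ≈ ln(‖e_5‖/‖e_4‖) / ln(‖e_4‖/‖e_3‖) = ln(6.914e-6/1.630e-3)/ln(1.630e-3/2.502e-2) = ln(0.00424172)/ln(0.0651479) ≈ 2.0002.
Then ‖e_6‖ ≈ ‖e_5‖·(‖e_5‖/‖e_4‖)^p = 6.914e-6·(0.00424172)^2.0002 = 6.914e-6·1.79725e-05 ≈ 1.243e-10.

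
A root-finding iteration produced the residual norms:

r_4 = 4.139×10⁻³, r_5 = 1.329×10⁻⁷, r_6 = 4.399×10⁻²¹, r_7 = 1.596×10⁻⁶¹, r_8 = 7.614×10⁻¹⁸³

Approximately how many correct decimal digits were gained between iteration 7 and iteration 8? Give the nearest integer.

Digits gained ≈ log₁₀(r_7/r_8) = log₁₀(1.596×10⁻⁶¹/7.614×10⁻¹⁸³) = log₁₀(2.09614e+121) ≈ 121.321.

121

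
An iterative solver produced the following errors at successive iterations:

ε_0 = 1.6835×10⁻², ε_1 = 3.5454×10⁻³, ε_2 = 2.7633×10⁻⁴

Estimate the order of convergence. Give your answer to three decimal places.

1.638

p ≈ ln(ε_2/ε_1) / ln(ε_1/ε_0)
  = ln(2.7633×10⁻⁴/3.5454×10⁻³) / ln(3.5454×10⁻³/1.6835×10⁻²)
  = ln(0.0779404) / ln(0.210597)
  = -2.551811 / -1.557809 ≈ 1.638077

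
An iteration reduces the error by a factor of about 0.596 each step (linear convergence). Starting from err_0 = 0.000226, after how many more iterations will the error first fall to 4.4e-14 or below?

44

After k steps, err_k ≈ 0.000226·0.596^k.
Need 0.596^k ≤ 4.4e-14/0.000226 = 1.9469e-10.
k ≥ ln(1.9469e-10)/ln(0.596) = -22.3596/-0.51751 = 43.206.
Smallest integer k = 44.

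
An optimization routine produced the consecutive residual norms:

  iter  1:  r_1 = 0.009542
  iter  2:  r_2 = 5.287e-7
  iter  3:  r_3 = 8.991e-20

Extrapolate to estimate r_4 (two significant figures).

4.4e-58

First estimate the order: p ≈ ln(r_3/r_2) / ln(r_2/r_1) = ln(8.991e-20/5.287e-7)/ln(5.287e-7/0.009542) = ln(1.70059e-13)/ln(5.54077e-05) ≈ 3.0000.
Then r_4 ≈ r_3·(r_3/r_2)^p = 8.991e-20·(1.70059e-13)^3.0000 = 8.991e-20·4.91812e-39 ≈ 4.422e-58.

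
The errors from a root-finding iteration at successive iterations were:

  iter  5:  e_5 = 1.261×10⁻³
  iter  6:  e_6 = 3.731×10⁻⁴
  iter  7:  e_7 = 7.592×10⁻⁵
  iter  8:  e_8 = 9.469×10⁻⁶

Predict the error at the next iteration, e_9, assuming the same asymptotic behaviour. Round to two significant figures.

6.2e-7

First estimate the order: p ≈ ln(e_8/e_7) / ln(e_7/e_6) = ln(9.469×10⁻⁶/7.592×10⁻⁵)/ln(7.592×10⁻⁵/3.731×10⁻⁴) = ln(0.124723)/ln(0.203484) ≈ 1.3074.
Then e_9 ≈ e_8·(e_8/e_7)^p = 9.469×10⁻⁶·(0.124723)^1.3074 = 9.469×10⁻⁶·0.0657719 ≈ 6.228e-07.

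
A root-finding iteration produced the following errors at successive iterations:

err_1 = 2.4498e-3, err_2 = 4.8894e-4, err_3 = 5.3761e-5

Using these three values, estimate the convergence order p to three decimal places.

1.370

p ≈ ln(err_3/err_2) / ln(err_2/err_1)
  = ln(5.3761e-5/4.8894e-4) / ln(4.8894e-4/2.4498e-3)
  = ln(0.109954) / ln(0.199584)
  = -2.207693 / -1.611520 ≈ 1.369945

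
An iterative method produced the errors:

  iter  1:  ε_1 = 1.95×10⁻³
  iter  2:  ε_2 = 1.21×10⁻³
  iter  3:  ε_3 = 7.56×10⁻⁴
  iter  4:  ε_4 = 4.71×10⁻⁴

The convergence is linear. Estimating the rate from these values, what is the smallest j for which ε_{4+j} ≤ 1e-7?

Rate ρ ≈ ε_4/ε_3 = 4.71×10⁻⁴/7.56×10⁻⁴ = 0.6230.
After j more steps, ε_{4+j} ≈ 4.71×10⁻⁴·ρ^j; need ρ^j ≤ 1e-7/4.71×10⁻⁴ = 0.000212314.
j ≥ ln(0.000212314)/ln(0.6230) = -8.4574/-0.47321 = 17.872.
So 18 more iterations are needed.

18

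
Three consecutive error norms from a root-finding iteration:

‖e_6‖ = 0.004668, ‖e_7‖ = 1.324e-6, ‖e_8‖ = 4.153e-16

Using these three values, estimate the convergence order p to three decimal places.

2.679

p ≈ ln(‖e_8‖/‖e_7‖) / ln(‖e_7‖/‖e_6‖)
  = ln(4.153e-16/1.324e-6) / ln(1.324e-6/0.004668)
  = ln(3.13671e-10) / ln(0.000283633)
  = -21.882676 / -8.167829 ≈ 2.679130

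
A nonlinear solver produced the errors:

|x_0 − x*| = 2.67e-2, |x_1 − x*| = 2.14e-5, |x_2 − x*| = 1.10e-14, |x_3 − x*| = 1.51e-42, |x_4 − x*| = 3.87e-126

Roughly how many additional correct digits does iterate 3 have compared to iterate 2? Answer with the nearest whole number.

28

Digits gained ≈ log₁₀(|x_2 − x*|/|x_3 − x*|) = log₁₀(1.10e-14/1.51e-42) = log₁₀(7.28477e+27) ≈ 27.862.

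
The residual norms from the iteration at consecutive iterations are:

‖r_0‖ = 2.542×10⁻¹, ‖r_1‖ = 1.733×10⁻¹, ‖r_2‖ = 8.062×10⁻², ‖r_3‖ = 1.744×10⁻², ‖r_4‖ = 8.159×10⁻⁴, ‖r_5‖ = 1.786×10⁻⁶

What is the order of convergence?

2

Consecutive ratios: ‖r_5‖/‖r_4‖ = 1.786×10⁻⁶/8.159×10⁻⁴ = 0.00218899, ‖r_4‖/‖r_3‖ = 8.159×10⁻⁴/1.744×10⁻² = 0.0467833.
p ≈ ln(0.00218899)/ln(0.0467833) = -6.1243/-3.0622 ≈ 2.00.
So the convergence is quadratic (order 2).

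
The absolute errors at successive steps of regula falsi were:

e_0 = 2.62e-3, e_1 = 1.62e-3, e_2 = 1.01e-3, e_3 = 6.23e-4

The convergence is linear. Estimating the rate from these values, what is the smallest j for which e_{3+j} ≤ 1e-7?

19

Rate ρ ≈ e_3/e_2 = 6.23e-4/1.01e-3 = 0.6168.
After j more steps, e_{3+j} ≈ 6.23e-4·ρ^j; need ρ^j ≤ 1e-7/6.23e-4 = 0.000160514.
j ≥ ln(0.000160514)/ln(0.6168) = -8.7371/-0.48321 = 18.081.
So 19 more iterations are needed.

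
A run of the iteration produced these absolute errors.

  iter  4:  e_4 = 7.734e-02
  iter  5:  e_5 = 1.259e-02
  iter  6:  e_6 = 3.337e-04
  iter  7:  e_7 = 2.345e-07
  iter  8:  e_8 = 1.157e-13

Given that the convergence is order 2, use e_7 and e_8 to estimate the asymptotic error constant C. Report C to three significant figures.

2.10

C ≈ e_8 / e_7^2
  = 1.157e-13 / (2.345e-07)^2
  = 1.157e-13 / 5.49902e-14 ≈ 2.104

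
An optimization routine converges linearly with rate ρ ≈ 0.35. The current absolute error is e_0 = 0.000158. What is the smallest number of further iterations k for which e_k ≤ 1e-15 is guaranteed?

25

After k steps, e_k ≈ 0.000158·0.35^k.
Need 0.35^k ≤ 1e-15/0.000158 = 6.32911e-12.
k ≥ ln(6.32911e-12)/ln(0.35) = -25.7859/-1.04982 = 24.562.
Smallest integer k = 25.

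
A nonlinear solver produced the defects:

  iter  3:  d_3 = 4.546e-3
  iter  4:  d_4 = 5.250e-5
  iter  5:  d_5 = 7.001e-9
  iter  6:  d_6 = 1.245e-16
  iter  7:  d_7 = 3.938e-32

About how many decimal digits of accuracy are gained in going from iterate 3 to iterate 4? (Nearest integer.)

Digits gained ≈ log₁₀(d_3/d_4) = log₁₀(4.546e-3/5.250e-5) = log₁₀(86.5905) ≈ 1.937.

2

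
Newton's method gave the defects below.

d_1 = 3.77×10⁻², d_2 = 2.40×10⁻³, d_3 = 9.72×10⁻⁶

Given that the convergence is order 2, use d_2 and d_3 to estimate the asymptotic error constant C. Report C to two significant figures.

1.7

C ≈ d_3 / d_2^2
  = 9.72×10⁻⁶ / (2.40×10⁻³)^2
  = 9.72×10⁻⁶ / 5.76e-06 ≈ 1.6875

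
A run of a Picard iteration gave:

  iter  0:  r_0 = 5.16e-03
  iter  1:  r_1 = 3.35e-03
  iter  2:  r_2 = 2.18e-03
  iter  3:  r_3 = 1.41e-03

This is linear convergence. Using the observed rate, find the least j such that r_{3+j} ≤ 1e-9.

33

Rate ρ ≈ r_3/r_2 = 1.41e-03/2.18e-03 = 0.6468.
After j more steps, r_{3+j} ≈ 1.41e-03·ρ^j; need ρ^j ≤ 1e-9/1.41e-03 = 7.0922e-07.
j ≥ ln(7.0922e-07)/ln(0.6468) = -14.1591/-0.43572 = 32.496.
So 33 more iterations are needed.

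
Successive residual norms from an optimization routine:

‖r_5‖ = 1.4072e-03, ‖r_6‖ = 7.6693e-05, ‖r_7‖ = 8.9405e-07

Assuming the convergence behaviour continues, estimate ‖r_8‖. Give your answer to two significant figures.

First estimate the order: p ≈ ln(‖r_7‖/‖r_6‖) / ln(‖r_6‖/‖r_5‖) = ln(8.9405e-07/7.6693e-05)/ln(7.6693e-05/1.4072e-03) = ln(0.0116575)/ln(0.0545004) ≈ 1.5301.
Then ‖r_8‖ ≈ ‖r_7‖·(‖r_7‖/‖r_6‖)^p = 8.9405e-07·(0.0116575)^1.5301 = 8.9405e-07·0.00110081 ≈ 9.842e-10.

9.8e-10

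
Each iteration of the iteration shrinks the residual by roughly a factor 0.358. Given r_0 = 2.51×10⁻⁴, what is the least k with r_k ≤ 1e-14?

After k steps, r_k ≈ 2.51×10⁻⁴·0.358^k.
Need 0.358^k ≤ 1e-14/2.51×10⁻⁴ = 3.98406e-11.
k ≥ ln(3.98406e-11)/ln(0.358) = -23.9461/-1.02722 = 23.312.
Smallest integer k = 24.

24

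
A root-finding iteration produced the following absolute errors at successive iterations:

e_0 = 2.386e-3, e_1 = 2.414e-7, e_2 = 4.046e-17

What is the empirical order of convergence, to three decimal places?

p ≈ ln(e_2/e_1) / ln(e_1/e_0)
  = ln(4.046e-17/2.414e-7) / ln(2.414e-7/2.386e-3)
  = ln(1.67606e-10) / ln(0.000101174)
  = -22.509405 / -9.198669 ≈ 2.447028

2.447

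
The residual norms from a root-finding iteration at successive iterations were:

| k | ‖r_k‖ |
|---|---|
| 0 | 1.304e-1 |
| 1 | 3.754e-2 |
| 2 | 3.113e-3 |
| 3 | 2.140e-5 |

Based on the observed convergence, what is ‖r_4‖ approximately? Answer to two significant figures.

1.0e-9

First estimate the order: p ≈ ln(‖r_3‖/‖r_2‖) / ln(‖r_2‖/‖r_1‖) = ln(2.140e-5/3.113e-3)/ln(3.113e-3/3.754e-2) = ln(0.0068744)/ln(0.0829249) ≈ 2.0001.
Then ‖r_4‖ ≈ ‖r_3‖·(‖r_3‖/‖r_2‖)^p = 2.140e-5·(0.0068744)^2.0001 = 2.140e-5·4.72338e-05 ≈ 1.011e-09.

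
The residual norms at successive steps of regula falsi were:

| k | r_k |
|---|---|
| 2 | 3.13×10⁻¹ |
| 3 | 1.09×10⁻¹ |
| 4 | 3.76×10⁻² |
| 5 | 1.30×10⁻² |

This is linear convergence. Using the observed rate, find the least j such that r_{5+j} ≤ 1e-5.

Rate ρ ≈ r_5/r_4 = 1.30×10⁻²/3.76×10⁻² = 0.3457.
After j more steps, r_{5+j} ≈ 1.30×10⁻²·ρ^j; need ρ^j ≤ 1e-5/1.30×10⁻² = 0.000769231.
j ≥ ln(0.000769231)/ln(0.3457) = -7.1701/-1.06218 = 6.750.
So 7 more iterations are needed.

7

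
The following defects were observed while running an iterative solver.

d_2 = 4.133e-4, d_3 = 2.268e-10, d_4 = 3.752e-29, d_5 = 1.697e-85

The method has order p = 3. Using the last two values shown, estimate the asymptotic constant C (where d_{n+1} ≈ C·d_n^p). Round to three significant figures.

C ≈ d_5 / d_4^3
  = 1.697e-85 / (3.752e-29)^3
  = 1.697e-85 / 5.28188e-86 ≈ 3.2129

3.21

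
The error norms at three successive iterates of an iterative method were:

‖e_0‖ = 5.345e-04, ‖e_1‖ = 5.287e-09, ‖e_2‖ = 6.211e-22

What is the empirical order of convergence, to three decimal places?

p ≈ ln(‖e_2‖/‖e_1‖) / ln(‖e_1‖/‖e_0‖)
  = ln(6.211e-22/5.287e-09) / ln(5.287e-09/5.345e-04)
  = ln(1.17477e-13) / ln(9.89149e-06)
  = -29.772534 / -11.523836 ≈ 2.583561

2.584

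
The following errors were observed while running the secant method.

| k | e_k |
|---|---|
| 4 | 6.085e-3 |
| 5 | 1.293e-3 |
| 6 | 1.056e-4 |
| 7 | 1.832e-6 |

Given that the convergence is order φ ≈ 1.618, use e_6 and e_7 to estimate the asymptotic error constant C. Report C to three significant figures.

4.97

C ≈ e_7 / e_6^1.618
  = 1.832e-6 / (1.056e-4)^1.618
  = 1.832e-6 / 3.68373e-07 ≈ 4.9732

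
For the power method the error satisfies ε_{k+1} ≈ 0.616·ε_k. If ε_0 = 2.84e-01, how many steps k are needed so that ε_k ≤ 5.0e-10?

After k steps, ε_k ≈ 2.84e-01·0.616^k.
Need 0.616^k ≤ 5.0e-10/2.84e-01 = 1.76056e-09.
k ≥ ln(1.76056e-09)/ln(0.616) = -20.1576/-0.48451 = 41.604.
Smallest integer k = 42.

42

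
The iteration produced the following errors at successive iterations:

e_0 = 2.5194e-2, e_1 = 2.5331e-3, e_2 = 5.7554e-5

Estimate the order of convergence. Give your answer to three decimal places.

p ≈ ln(e_2/e_1) / ln(e_1/e_0)
  = ln(5.7554e-5/2.5331e-3) / ln(2.5331e-3/2.5194e-2)
  = ln(0.0227208) / ln(0.100544)
  = -3.784474 / -2.297160 ≈ 1.647458

1.647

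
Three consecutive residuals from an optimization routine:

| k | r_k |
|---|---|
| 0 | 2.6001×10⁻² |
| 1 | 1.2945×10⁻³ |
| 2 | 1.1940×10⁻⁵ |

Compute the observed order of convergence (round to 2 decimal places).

p ≈ ln(r_2/r_1) / ln(r_1/r_0)
  = ln(1.1940×10⁻⁵/1.2945×10⁻³) / ln(1.2945×10⁻³/2.6001×10⁻²)
  = ln(0.00922364) / ln(0.0497865)
  = -4.68599 / -3.00001 ≈ 1.56199

1.56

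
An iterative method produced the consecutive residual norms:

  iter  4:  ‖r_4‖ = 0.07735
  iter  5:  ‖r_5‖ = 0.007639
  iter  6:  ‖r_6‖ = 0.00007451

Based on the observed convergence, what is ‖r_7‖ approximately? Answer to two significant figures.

7.1e-9

First estimate the order: p ≈ ln(‖r_6‖/‖r_5‖) / ln(‖r_5‖/‖r_4‖) = ln(0.00007451/0.007639)/ln(0.007639/0.07735) = ln(0.00975389)/ln(0.0987589) ≈ 2.0000.
Then ‖r_7‖ ≈ ‖r_6‖·(‖r_6‖/‖r_5‖)^p = 0.00007451·(0.00975389)^2.0000 = 0.00007451·9.51384e-05 ≈ 7.089e-09.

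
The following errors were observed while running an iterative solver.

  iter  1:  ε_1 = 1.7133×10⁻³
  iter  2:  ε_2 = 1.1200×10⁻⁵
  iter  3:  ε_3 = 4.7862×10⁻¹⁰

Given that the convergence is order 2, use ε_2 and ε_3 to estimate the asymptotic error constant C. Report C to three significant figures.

C ≈ ε_3 / ε_2^2
  = 4.7862×10⁻¹⁰ / (1.1200×10⁻⁵)^2
  = 4.7862×10⁻¹⁰ / 1.2544e-10 ≈ 3.8155

3.82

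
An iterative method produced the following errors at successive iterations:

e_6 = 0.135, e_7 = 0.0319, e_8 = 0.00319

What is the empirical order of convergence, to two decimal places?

p ≈ ln(e_8/e_7) / ln(e_7/e_6)
  = ln(0.00319/0.0319) / ln(0.0319/0.135)
  = ln(0.1) / ln(0.236296)
  = -2.30259 / -1.44267 ≈ 1.59606

1.60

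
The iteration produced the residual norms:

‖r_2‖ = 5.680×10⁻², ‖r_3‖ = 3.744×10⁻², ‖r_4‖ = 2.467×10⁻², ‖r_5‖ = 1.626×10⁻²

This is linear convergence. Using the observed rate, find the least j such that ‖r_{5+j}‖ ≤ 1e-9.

Rate ρ ≈ ‖r_5‖/‖r_4‖ = 1.626×10⁻²/2.467×10⁻² = 0.6591.
After j more steps, ‖r_{5+j}‖ ≈ 1.626×10⁻²·ρ^j; need ρ^j ≤ 1e-9/1.626×10⁻² = 6.15006e-08.
j ≥ ln(6.15006e-08)/ln(0.6591) = -16.6042/-0.41688 = 39.830.
So 40 more iterations are needed.

40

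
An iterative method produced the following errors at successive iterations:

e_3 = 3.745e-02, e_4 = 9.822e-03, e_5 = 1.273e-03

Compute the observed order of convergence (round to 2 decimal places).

p ≈ ln(e_5/e_4) / ln(e_4/e_3)
  = ln(1.273e-03/9.822e-03) / ln(9.822e-03/3.745e-02)
  = ln(0.129607) / ln(0.26227)
  = -2.04325 / -1.33838 ≈ 1.52666

1.53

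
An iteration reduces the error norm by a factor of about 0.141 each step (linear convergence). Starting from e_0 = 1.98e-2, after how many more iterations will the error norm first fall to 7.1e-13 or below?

13

After k steps, e_k ≈ 1.98e-2·0.141^k.
Need 0.141^k ≤ 7.1e-13/1.98e-2 = 3.58586e-11.
k ≥ ln(3.58586e-11)/ln(0.141) = -24.0514/-1.95900 = 12.277.
Smallest integer k = 13.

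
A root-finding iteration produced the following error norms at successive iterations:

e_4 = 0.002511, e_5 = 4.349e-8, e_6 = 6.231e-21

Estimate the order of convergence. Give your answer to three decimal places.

p ≈ ln(e_6/e_5) / ln(e_5/e_4)
  = ln(6.231e-21/4.349e-8) / ln(4.349e-8/0.002511)
  = ln(1.43274e-13) / ln(1.73198e-05)
  = -29.574018 / -10.963660 ≈ 2.697459

2.697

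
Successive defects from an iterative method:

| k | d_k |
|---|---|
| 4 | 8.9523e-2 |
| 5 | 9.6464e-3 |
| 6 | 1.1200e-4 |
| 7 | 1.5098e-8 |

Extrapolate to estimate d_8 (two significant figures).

First estimate the order: p ≈ ln(d_7/d_6) / ln(d_6/d_5) = ln(1.5098e-8/1.1200e-4)/ln(1.1200e-4/9.6464e-3) = ln(0.000134804)/ln(0.0116105) ≈ 2.0000.
Then d_8 ≈ d_7·(d_7/d_6)^p = 1.5098e-8·(0.000134804)^2.0000 = 1.5098e-8·1.81721e-08 ≈ 2.744e-16.

2.7e-16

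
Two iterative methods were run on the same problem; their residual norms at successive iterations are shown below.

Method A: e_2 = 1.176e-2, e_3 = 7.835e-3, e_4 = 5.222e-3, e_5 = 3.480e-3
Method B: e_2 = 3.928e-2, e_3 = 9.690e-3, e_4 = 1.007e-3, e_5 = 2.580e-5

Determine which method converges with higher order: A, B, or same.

B

Method A: p ≈ ln(3.480e-3/5.222e-3)/ln(5.222e-3/7.835e-3) ≈ 1.00.
Method B: p ≈ ln(2.580e-5/1.007e-3)/ln(1.007e-3/9.690e-3) ≈ 1.62.
Method B has the higher order (≈1.6 vs ≈1.0).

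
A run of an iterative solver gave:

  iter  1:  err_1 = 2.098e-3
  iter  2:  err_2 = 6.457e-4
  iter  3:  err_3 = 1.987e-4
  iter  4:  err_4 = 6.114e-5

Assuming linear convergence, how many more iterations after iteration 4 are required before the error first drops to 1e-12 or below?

Rate ρ ≈ err_4/err_3 = 6.114e-5/1.987e-4 = 0.3077.
After j more steps, err_{4+j} ≈ 6.114e-5·ρ^j; need ρ^j ≤ 1e-12/6.114e-5 = 1.63559e-08.
j ≥ ln(1.63559e-08)/ln(0.3077) = -17.9287/-1.17863 = 15.211.
So 16 more iterations are needed.

16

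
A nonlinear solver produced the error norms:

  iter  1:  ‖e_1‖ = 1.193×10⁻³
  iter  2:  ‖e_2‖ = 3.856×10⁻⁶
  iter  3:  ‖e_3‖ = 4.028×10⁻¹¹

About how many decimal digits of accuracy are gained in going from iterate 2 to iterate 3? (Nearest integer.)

Digits gained ≈ log₁₀(‖e_2‖/‖e_3‖) = log₁₀(3.856×10⁻⁶/4.028×10⁻¹¹) = log₁₀(95729.9) ≈ 4.981.

5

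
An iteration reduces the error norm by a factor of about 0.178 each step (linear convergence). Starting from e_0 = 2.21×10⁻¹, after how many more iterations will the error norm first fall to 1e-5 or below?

6

After k steps, e_k ≈ 2.21×10⁻¹·0.178^k.
Need 0.178^k ≤ 1e-5/2.21×10⁻¹ = 4.52489e-05.
k ≥ ln(4.52489e-05)/ln(0.178) = -10.0033/-1.72597 = 5.796.
Smallest integer k = 6.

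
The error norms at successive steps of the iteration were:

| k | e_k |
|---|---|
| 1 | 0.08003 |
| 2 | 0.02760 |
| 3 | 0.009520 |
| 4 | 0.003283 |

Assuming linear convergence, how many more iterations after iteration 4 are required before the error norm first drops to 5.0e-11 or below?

17

Rate ρ ≈ e_4/e_3 = 0.003283/0.009520 = 0.3449.
After j more steps, e_{4+j} ≈ 0.003283·ρ^j; need ρ^j ≤ 5.0e-11/0.003283 = 1.523e-08.
j ≥ ln(1.523e-08)/ln(0.3449) = -18.0000/-1.06450 = 16.909.
So 17 more iterations are needed.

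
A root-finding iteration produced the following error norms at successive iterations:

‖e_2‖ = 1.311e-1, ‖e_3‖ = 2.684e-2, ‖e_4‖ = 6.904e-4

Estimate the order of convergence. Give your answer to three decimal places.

p ≈ ln(‖e_4‖/‖e_3‖) / ln(‖e_3‖/‖e_2‖)
  = ln(6.904e-4/2.684e-2) / ln(2.684e-2/1.311e-1)
  = ln(0.0257228) / ln(0.204729)
  = -3.660378 / -1.586068 ≈ 2.307832

2.308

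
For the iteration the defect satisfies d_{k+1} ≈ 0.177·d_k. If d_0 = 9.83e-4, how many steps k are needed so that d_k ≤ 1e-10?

10

After k steps, d_k ≈ 9.83e-4·0.177^k.
Need 0.177^k ≤ 1e-10/9.83e-4 = 1.01729e-07.
k ≥ ln(1.01729e-07)/ln(0.177) = -16.1010/-1.73161 = 9.298.
Smallest integer k = 10.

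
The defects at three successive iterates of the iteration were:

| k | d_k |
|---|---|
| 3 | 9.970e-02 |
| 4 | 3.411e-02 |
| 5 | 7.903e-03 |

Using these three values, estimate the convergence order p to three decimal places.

1.363

p ≈ ln(d_5/d_4) / ln(d_4/d_3)
  = ln(7.903e-03/3.411e-02) / ln(3.411e-02/9.970e-02)
  = ln(0.231692) / ln(0.342126)
  = -1.462346 / -1.072576 ≈ 1.363396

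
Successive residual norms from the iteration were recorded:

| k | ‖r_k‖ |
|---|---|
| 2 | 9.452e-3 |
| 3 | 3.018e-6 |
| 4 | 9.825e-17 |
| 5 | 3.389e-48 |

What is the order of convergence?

3

Consecutive ratios: ‖r_5‖/‖r_4‖ = 3.389e-48/9.825e-17 = 3.44936e-32, ‖r_4‖/‖r_3‖ = 9.825e-17/3.018e-6 = 3.25547e-11.
p ≈ ln(3.44936e-32)/ln(3.25547e-11) = -72.4445/-24.1481 ≈ 3.00.
So the convergence is cubic (order 3).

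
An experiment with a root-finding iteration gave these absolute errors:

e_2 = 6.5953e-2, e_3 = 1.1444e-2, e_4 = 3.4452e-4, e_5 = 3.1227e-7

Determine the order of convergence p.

2

Consecutive ratios: e_5/e_4 = 3.1227e-7/3.4452e-4 = 0.000906392, e_4/e_3 = 3.4452e-4/1.1444e-2 = 0.0301049.
p ≈ ln(0.000906392)/ln(0.0301049) = -7.0060/-3.5031 ≈ 2.00.
So the convergence is quadratic (order 2).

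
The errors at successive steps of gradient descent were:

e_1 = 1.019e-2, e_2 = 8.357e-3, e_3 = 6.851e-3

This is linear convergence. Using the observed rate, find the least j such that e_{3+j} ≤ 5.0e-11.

95

Rate ρ ≈ e_3/e_2 = 6.851e-3/8.357e-3 = 0.8198.
After j more steps, e_{3+j} ≈ 6.851e-3·ρ^j; need ρ^j ≤ 5.0e-11/6.851e-3 = 7.2982e-09.
j ≥ ln(7.2982e-09)/ln(0.8198) = -18.7356/-0.19869 = 94.296.
So 95 more iterations are needed.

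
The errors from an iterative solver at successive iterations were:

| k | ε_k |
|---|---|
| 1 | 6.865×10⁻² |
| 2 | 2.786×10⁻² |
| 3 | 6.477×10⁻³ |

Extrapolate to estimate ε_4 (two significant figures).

First estimate the order: p ≈ ln(ε_3/ε_2) / ln(ε_2/ε_1) = ln(6.477×10⁻³/2.786×10⁻²)/ln(2.786×10⁻²/6.865×10⁻²) = ln(0.232484)/ln(0.405827) ≈ 1.6178.
Then ε_4 ≈ ε_3·(ε_3/ε_2)^p = 6.477×10⁻³·(0.232484)^1.6178 = 6.477×10⁻³·0.0943954 ≈ 0.0006114.

6.1e-4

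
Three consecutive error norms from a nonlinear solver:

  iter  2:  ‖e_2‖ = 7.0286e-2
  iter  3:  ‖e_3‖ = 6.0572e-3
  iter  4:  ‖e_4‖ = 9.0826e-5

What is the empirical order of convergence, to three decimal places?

1.713

p ≈ ln(‖e_4‖/‖e_3‖) / ln(‖e_3‖/‖e_2‖)
  = ln(9.0826e-5/6.0572e-3) / ln(6.0572e-3/7.0286e-2)
  = ln(0.0149947) / ln(0.0861793)
  = -4.200058 / -2.451325 ≈ 1.713383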